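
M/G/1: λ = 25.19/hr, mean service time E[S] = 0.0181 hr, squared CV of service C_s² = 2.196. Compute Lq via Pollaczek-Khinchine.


ρ = λ·E[S] = 25.19·0.0181 = 0.4559
Lq = ρ²(1+C_s²)/(2(1−ρ)) = 0.2079·(1+2.196)/(2·0.5441)
= 0.2079·3.1960/1.0881 = 0.61058

Final: 0.61058


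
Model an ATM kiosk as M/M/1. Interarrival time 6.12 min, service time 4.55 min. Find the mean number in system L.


λ = 60/6.12 = 9.8039 /hr
μ = 60/4.55 = 13.1868 /hr
ρ = λ/μ = 9.8039/13.1868 = 0.7435
L = ρ/(1−ρ) = 0.7435/0.2565 = 2.8981

Final: 2.8981


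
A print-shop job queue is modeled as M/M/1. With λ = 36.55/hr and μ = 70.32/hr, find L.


ρ = λ/μ = 36.55/70.32 = 0.5198
L = ρ/(1−ρ) = 0.5198/(1 − 0.5198) = 0.5198/0.4802 = 1.0823

Final: 1.0823


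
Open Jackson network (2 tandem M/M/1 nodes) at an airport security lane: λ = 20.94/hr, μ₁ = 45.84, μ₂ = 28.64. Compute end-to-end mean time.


Each node sees arrival rate λ = 20.94/hr (tandem ⇒ throughput preserved).
W₁ = 1/(μ₁−λ) = 1/(45.84−20.94) = 0.04016 hr
W₂ = 1/(μ₂−λ) = 1/(28.64−20.94) = 0.12987 hr
W_total = W₁ + W₂ = 0.04016 + 0.12987 = 0.17003 hr

Final: 0.17003 hr


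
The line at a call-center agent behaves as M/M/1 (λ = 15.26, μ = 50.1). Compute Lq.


ρ = 15.26/50.1 = 0.3046
Lq = ρ²/(1−ρ) = 0.09278/0.6954 = 0.1334

Final: 0.1334


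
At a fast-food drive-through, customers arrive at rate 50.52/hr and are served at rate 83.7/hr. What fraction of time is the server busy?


ρ = λ/μ = 50.52/83.7 = 0.6036

Final: 0.6036


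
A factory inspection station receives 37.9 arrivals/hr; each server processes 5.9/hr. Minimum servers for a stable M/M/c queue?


Stability requires cμ > λ ⇔ c > λ/μ.
λ/μ = 37.9/5.9 = 6.4237
Minimum integer c = ⌊6.4237⌋ + 1 = 7
Check: 7·5.9 = 41.30 > 37.9, while 6·5.9 = 35.40 ≤ 37.9

Final: 7 servers


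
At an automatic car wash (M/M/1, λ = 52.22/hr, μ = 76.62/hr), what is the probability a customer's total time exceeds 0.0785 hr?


W ~ Exponential(μ−λ) for M/M/1.
μ − λ = 76.62 − 52.22 = 24.4000
P(W > t) = e^{−(μ−λ)t} = e^{−1.9154} = 0.147283

Final: 0.147283


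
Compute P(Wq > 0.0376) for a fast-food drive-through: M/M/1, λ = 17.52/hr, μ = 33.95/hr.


ρ = 17.52/33.95 = 0.5161
P(Wq > t) = ρ·e^{−(μ−λ)t} = 0.5161·e^{−0.6178}
= 0.5161·0.539146 = 0.278228

Final: 0.278228


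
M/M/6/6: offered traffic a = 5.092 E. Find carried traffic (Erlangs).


B(6,5.092) = 0.198753 (Erlang-B)
Carried load = a(1 − B) = 5.092·(1 − 0.198753) = 5.092·0.801247 = 4.0799 E

Final: 4.0799 Erlangs


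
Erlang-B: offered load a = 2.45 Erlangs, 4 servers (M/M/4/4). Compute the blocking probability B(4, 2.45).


B(c,a) = (a^c/c!) / Σ_{k=0}^{c} a^k/k!
a^4/4! = 1.501250
Σ terms (k=0..4): 1.00000 + 2.45000 + 3.00125 + 2.45102 + 1.50125 = 10.403521
B = 1.501250/10.403521 = 0.144302

Final: 0.144302


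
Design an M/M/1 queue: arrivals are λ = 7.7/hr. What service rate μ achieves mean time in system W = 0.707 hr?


W = 1/(μ−λ) ⇒ μ − λ = 1/W = 1/0.707 = 1.4144
μ = λ + 1/W = 7.7 + 1.4144 = 9.1144 per hr

Final: 9.1144 /hr


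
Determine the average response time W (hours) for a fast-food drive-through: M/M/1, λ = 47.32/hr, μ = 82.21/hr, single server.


W = 1/(μ−λ) = 1/(82.21 − 47.32) = 1/34.89 = 0.02866 hr

Final: 0.02866 hr


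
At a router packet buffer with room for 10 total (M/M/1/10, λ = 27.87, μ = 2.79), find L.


ρ = 27.87/2.79 = 9.9892
L = ρ[1 − (K+1)ρ^K + Kρ^(K+1)] / [(1−ρ)(1−ρ^(K+1))]
Numerator: 9.9892·(1 − 11·9892991920.571539 + 10·98823542948.504944) = 8784669135013.111328
Denominator: (-8.9892)·(-98823542947.504944) = 888349267786.173584
L = 8784669135013.111328/888349267786.173584 = 9.8888

Final: 9.8888


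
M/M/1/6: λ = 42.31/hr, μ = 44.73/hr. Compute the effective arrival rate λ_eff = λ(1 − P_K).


ρ = 0.9459; P_K = (1−ρ)ρ^6/(1−ρ^7) = 0.120157
λ_eff = λ(1 − P_K) = 42.31·(1 − 0.120157) = 42.31·0.879843 = 37.2261 /hr

Final: 37.2261 /hr


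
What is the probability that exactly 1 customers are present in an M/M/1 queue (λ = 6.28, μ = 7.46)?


ρ = 6.28/7.46 = 0.8418
P_n = (1−ρ)·ρ^n = (1 − 0.8418)·0.8418^1 = 0.1582·0.841823 = 0.133157

Final: 0.133157


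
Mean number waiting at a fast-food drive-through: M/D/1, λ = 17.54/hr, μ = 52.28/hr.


ρ = 17.54/52.28 = 0.3355
M/D/1: Lq = ρ²/(2(1−ρ)) = 0.1126/(2·0.6645) = 0.08470

Final: 0.08470


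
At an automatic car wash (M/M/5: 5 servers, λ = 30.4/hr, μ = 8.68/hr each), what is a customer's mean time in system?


a = 3.5023; ρ = 0.7005; P₀ = 0.025823
Lq = P₀·a^c·ρ/(c!(1−ρ)²) = 0.88528
Wq = Lq/λ = 0.88528/30.4 = 0.02912 hr
W = Wq + 1/μ = 0.02912 + 0.11521 = 0.14433 hr

Final: 0.14433 hr


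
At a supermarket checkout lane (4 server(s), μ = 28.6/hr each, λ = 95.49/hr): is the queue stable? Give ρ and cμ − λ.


Total capacity cμ = 4·28.6 = 114.40/hr
ρ = λ/(cμ) = 95.49/114.40 = 0.8347
Stable ⇔ ρ < 1: YES
Spare capacity = cμ − λ = 114.40 − 95.49 = 18.91/hr

Final: ρ = 0.8347; stable; margin = 18.91/hr


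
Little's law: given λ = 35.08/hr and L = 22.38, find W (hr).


W = L/λ = 22.38/35.08 = 0.6380 hr

Final: 0.6380 hr


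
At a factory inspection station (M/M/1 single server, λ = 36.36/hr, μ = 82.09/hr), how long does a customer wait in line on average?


ρ = 36.36/82.09 = 0.4429
Wq = ρ/(μ−λ) = 0.4429/(82.09 − 36.36) = 0.4429/45.73 = 0.009686 hr

Final: 0.009686 hr


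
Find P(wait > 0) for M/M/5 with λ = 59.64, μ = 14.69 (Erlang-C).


a = λ/μ = 4.0599; ρ = a/5 = 0.8120
P₀ = 0.011812 (from M/M/c formula)
C(c,a) = [a^c/(c!(1−ρ))]·P₀ = [1103.00935/(120·0.1880)]·0.011812
= 48.88730·0.011812 = 0.577442

Final: 0.577442


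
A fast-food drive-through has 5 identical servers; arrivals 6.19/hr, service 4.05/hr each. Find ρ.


ρ = λ/(cμ) = 6.19/(5·4.05) = 6.19/20.25 = 0.3057

Final: 0.3057


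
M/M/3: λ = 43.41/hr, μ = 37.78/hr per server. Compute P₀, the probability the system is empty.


a = λ/μ = 43.41/37.78 = 1.1490; ρ = a/c = 0.3830
Σ_{k=0}^{2} a^k/k! (terms k=0..2) = 1.00000 + 1.14902 + 0.66012 = 2.80914
Tail: a^3/(3!(1−ρ)) = 1.51699/(6·0.6170) = 0.40978
P₀ = 1/(2.80914 + 0.40978) = 1/3.21893 = 0.310663

Final: 0.310663


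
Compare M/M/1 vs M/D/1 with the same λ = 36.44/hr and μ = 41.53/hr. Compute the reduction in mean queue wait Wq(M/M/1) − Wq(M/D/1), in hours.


ρ = 36.44/41.53 = 0.8774
Wq(M/M/1) = ρ/(μ−λ) = 0.8774/5.09 = 0.17238 hr
Wq(M/D/1) = ρ/(2(μ−λ)) = 0.08619 hr
Savings = 0.17238 − 0.08619 = 0.08619 hr

Final: 0.08619 hr


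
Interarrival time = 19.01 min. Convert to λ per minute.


λ = 1/(interarrival time) in consistent units.
1 minute = 1 min, so λ = 1/19.01 = 0.05260 per minute

Final: 0.05260 /min


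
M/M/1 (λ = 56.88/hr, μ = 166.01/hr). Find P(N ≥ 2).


ρ = 56.88/166.01 = 0.3426
P(N ≥ n) = ρ^n = 0.3426^2 = 0.117395

Final: 0.117395


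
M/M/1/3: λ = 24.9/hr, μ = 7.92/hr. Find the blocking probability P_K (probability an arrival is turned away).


ρ = λ/μ = 24.9/7.92 = 3.1439
P_K = (1−ρ)ρ^K/(1−ρ^(K+1)) = (-2.1439·31.075813)/(1 − 97.700472)
= -66.624659/-96.700472 = 0.688980

Final: 0.688980


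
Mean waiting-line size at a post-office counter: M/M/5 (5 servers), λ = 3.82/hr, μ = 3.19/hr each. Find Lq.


a = λ/μ = 1.1975; ρ = a/5 = 0.2395
P₀ = 0.301810
Lq = P₀·a^c·ρ / (c!·(1−ρ)²) = 0.301810·2.46243·0.2395/(120·0.57836)
= 0.002565

Final: 0.002565


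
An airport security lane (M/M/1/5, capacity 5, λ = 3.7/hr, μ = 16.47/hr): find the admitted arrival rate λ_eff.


ρ = 0.2247; P_K = (1−ρ)ρ^5/(1−ρ^6) = 0.0004437
λ_eff = λ(1 − P_K) = 3.7·(1 − 0.0004437) = 3.7·0.999556 = 3.6984 /hr

Final: 3.6984 /hr


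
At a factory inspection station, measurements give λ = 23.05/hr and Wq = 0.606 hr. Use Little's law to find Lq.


Lq = λWq = 23.05·0.606 = 13.9683

Final: 13.9683


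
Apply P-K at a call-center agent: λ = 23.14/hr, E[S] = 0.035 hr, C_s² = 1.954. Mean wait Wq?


ρ = λ·E[S] = 23.14·0.035 = 0.8099
E[S²] = E[S]²(1+C_s²) = 0.035²·(1+1.954) = 0.003619
Wq = λ·E[S²]/(2(1−ρ)) = 23.14·0.003619/(2·0.1901) = 0.22024 hr

Final: 0.22024 hr


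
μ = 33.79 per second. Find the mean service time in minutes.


Mean service time = 1/μ = 1/33.79 second = 0.02959 second
In minutes: 0.02959 × 0.0166667 = 0.0004932 min

Final: 0.0004932 min


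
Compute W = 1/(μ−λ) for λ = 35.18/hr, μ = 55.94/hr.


W = 1/(μ−λ) = 1/(55.94 − 35.18) = 1/20.76 = 0.04817 hr

Final: 0.04817 hr


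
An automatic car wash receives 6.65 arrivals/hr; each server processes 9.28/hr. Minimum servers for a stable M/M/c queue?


Stability requires cμ > λ ⇔ c > λ/μ.
λ/μ = 6.65/9.28 = 0.7166
Minimum integer c = ⌊0.7166⌋ + 1 = 1
Check: 1·9.28 = 9.28 > 6.65, while 0·9.28 = 0.00 ≤ 6.65

Final: 1 servers


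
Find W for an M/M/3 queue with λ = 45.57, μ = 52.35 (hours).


a = 0.8705; ρ = 0.2902; P₀ = 0.415933
Lq = P₀·a^c·ρ/(c!(1−ρ)²) = 0.02633
Wq = Lq/λ = 0.02633/45.57 = 0.0005778 hr
W = Wq + 1/μ = 0.0005778 + 0.01910 = 0.01968 hr

Final: 0.01968 hr


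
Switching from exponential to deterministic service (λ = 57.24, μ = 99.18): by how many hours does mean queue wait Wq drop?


ρ = 57.24/99.18 = 0.5771
Wq(M/M/1) = ρ/(μ−λ) = 0.5771/41.94 = 0.01376 hr
Wq(M/D/1) = ρ/(2(μ−λ)) = 0.006880 hr
Savings = 0.01376 − 0.006880 = 0.006880 hr

Final: 0.006880 hr


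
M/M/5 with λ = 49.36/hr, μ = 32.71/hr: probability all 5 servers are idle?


a = λ/μ = 49.36/32.71 = 1.5090; ρ = a/c = 0.3018
Σ_{k=0}^{4} a^k/k! (terms k=0..4) = 1.00000 + 1.50902 + 1.13857 + 0.57271 + 0.21606 = 4.43635
Tail: a^5/(5!(1−ρ)) = 7.82480/(120·0.6982) = 0.09339
P₀ = 1/(4.43635 + 0.09339) = 1/4.52974 = 0.220763

Final: 0.220763


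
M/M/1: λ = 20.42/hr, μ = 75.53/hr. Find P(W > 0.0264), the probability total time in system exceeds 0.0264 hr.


W ~ Exponential(μ−λ) for M/M/1.
μ − λ = 75.53 − 20.42 = 55.1100
P(W > t) = e^{−(μ−λ)t} = e^{−1.4549} = 0.233423

Final: 0.233423


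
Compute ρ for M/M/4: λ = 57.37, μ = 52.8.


ρ = λ/(cμ) = 57.37/(4·52.8) = 57.37/211.20 = 0.2716

Final: 0.2716


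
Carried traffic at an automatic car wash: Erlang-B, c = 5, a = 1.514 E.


B(5,1.514) = 0.014654 (Erlang-B)
Carried load = a(1 − B) = 1.514·(1 − 0.014654) = 1.514·0.985346 = 1.4918 E

Final: 1.4918 Erlangs


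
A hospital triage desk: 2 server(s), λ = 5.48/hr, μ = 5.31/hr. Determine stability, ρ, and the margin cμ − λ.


Total capacity cμ = 2·5.31 = 10.62/hr
ρ = λ/(cμ) = 5.48/10.62 = 0.5160
Stable ⇔ ρ < 1: YES
Spare capacity = cμ − λ = 10.62 − 5.48 = 5.14/hr

Final: ρ = 0.5160; stable; margin = 5.14/hr


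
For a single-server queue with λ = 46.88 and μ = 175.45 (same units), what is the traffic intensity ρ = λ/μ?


ρ = λ/μ = 46.88/175.45 = 0.2672

Final: 0.2672


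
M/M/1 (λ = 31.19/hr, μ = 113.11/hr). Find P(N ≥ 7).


ρ = 31.19/113.11 = 0.2757
P(N ≥ n) = ρ^n = 0.2757^7 = 0.0001212

Final: 0.0001212


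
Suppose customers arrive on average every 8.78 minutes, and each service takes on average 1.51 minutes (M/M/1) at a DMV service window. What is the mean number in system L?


λ = 60/8.78 = 6.8337 /hr
μ = 60/1.51 = 39.7351 /hr
ρ = λ/μ = 6.8337/39.7351 = 0.1720
L = ρ/(1−ρ) = 0.1720/0.8280 = 0.2077

Final: 0.2077


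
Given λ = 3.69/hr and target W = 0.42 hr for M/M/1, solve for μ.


W = 1/(μ−λ) ⇒ μ − λ = 1/W = 1/0.42 = 2.3810
μ = λ + 1/W = 3.69 + 2.3810 = 6.0710 per hr

Final: 6.0710 /hr


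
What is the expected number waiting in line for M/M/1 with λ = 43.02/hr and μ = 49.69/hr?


ρ = 43.02/49.69 = 0.8658
Lq = ρ²/(1−ρ) = 0.7496/0.1342 = 5.5840

Final: 5.5840


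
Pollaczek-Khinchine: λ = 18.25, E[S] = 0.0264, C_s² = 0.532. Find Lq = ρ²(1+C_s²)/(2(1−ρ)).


ρ = λ·E[S] = 18.25·0.0264 = 0.4818
Lq = ρ²(1+C_s²)/(2(1−ρ)) = 0.2321·(1+0.532)/(2·0.5182)
= 0.2321·1.5320/1.0364 = 0.34313

Final: 0.34313


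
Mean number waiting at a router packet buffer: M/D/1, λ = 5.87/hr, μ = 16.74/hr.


ρ = 5.87/16.74 = 0.3507
M/D/1: Lq = ρ²/(2(1−ρ)) = 0.1230/(2·0.6493) = 0.09468

Final: 0.09468


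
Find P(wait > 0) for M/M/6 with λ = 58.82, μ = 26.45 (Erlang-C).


a = λ/μ = 2.2238; ρ = a/6 = 0.3706
P₀ = 0.107891 (from M/M/c formula)
C(c,a) = [a^c/(c!(1−ρ))]·P₀ = [120.94727/(720·0.6294)]·0.107891
= 0.26691·0.107891 = 0.028797

Final: 0.028797


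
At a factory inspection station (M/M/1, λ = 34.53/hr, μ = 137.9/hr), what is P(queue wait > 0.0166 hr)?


ρ = 34.53/137.9 = 0.2504
P(Wq > t) = ρ·e^{−(μ−λ)t} = 0.2504·e^{−1.7159}
= 0.2504·0.179794 = 0.045020

Final: 0.045020


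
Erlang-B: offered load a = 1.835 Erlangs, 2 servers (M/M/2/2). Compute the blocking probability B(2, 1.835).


B(c,a) = (a^c/c!) / Σ_{k=0}^{c} a^k/k!
a^2/2! = 1.683612
Σ terms (k=0..2): 1.00000 + 1.83500 + 1.68361 = 4.518612
B = 1.683612/4.518612 = 0.372595

Final: 0.372595


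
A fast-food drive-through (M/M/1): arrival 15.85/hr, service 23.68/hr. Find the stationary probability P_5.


ρ = 15.85/23.68 = 0.6693
P_n = (1−ρ)·ρ^n = (1 − 0.6693)·0.6693^5 = 0.3307·0.134350 = 0.044424

Final: 0.044424


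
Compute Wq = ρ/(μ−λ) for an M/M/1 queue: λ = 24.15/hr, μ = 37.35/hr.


ρ = 24.15/37.35 = 0.6466
Wq = ρ/(μ−λ) = 0.6466/(37.35 − 24.15) = 0.6466/13.20 = 0.04898 hr

Final: 0.04898 hr


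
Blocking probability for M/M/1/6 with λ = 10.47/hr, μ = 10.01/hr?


ρ = λ/μ = 10.47/10.01 = 1.0460
P_K = (1−ρ)ρ^K/(1−ρ^(K+1)) = (-0.04595·1.309410)/(1 − 1.369583)
= -0.060173/-0.369583 = 0.162813

Final: 0.162813


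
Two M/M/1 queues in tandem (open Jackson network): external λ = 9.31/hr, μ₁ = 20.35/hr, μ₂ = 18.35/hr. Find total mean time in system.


Each node sees arrival rate λ = 9.31/hr (tandem ⇒ throughput preserved).
W₁ = 1/(μ₁−λ) = 1/(20.35−9.31) = 0.09058 hr
W₂ = 1/(μ₂−λ) = 1/(18.35−9.31) = 0.11062 hr
W_total = W₁ + W₂ = 0.09058 + 0.11062 = 0.20120 hr

Final: 0.20120 hr


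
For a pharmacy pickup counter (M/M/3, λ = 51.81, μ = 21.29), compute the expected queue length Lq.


a = λ/μ = 2.4335; ρ = a/3 = 0.8112
P₀ = 0.052314
Lq = P₀·a^c·ρ / (c!·(1−ρ)²) = 0.052314·14.41165·0.8112/(6·0.03565)
= 2.85889

Final: 2.85889


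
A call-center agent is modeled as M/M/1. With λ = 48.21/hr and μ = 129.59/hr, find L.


ρ = λ/μ = 48.21/129.59 = 0.3720
L = ρ/(1−ρ) = 0.3720/(1 − 0.3720) = 0.3720/0.6280 = 0.5924

Final: 0.5924


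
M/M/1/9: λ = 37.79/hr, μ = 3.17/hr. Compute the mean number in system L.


ρ = 37.79/3.17 = 11.9211
L = ρ[1 − (K+1)ρ^K + Kρ^(K+1)] / [(1−ρ)(1−ρ^(K+1))]
Numerator: 11.9211·(1 − 10·4862489396.644208 + 9·57966395677.976212) = 5639563435672.691406
Denominator: (-10.9211)·(-57966395676.976212) = 633058870137.828491
L = 5639563435672.691406/633058870137.828491 = 8.9084

Final: 8.9084


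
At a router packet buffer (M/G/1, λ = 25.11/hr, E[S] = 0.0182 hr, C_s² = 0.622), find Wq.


ρ = λ·E[S] = 25.11·0.0182 = 0.4570
E[S²] = E[S]²(1+C_s²) = 0.0182²·(1+0.622) = 0.0005373
Wq = λ·E[S²]/(2(1−ρ)) = 25.11·0.0005373/(2·0.5430) = 0.01242 hr

Final: 0.01242 hr


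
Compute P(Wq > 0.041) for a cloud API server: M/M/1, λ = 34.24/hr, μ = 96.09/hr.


ρ = 34.24/96.09 = 0.3563
P(Wq > t) = ρ·e^{−(μ−λ)t} = 0.3563·e^{−2.5359}
= 0.3563·0.079194 = 0.028220

Final: 0.028220


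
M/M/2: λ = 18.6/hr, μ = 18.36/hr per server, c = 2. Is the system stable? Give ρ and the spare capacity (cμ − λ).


Total capacity cμ = 2·18.36 = 36.72/hr
ρ = λ/(cμ) = 18.6/36.72 = 0.5065
Stable ⇔ ρ < 1: YES
Spare capacity = cμ − λ = 36.72 − 18.6 = 18.12/hr

Final: ρ = 0.5065; stable; margin = 18.12/hr


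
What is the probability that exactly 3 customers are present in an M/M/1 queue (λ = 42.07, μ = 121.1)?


ρ = 42.07/121.1 = 0.3474
P_n = (1−ρ)·ρ^n = (1 − 0.3474)·0.3474^3 = 0.6526·0.041926 = 0.027361

Final: 0.027361


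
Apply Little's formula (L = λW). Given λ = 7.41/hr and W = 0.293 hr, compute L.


L = λW = 7.41·0.293 = 2.1711

Final: 2.1711


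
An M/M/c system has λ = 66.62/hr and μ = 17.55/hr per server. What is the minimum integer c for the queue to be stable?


Stability requires cμ > λ ⇔ c > λ/μ.
λ/μ = 66.62/17.55 = 3.7960
Minimum integer c = ⌊3.7960⌋ + 1 = 4
Check: 4·17.55 = 70.20 > 66.62, while 3·17.55 = 52.65 ≤ 66.62

Final: 4 servers


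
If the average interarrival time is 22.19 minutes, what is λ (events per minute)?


λ = 1/(interarrival time) in consistent units.
1 minute = 1 min, so λ = 1/22.19 = 0.04507 per minute

Final: 0.04507 /min


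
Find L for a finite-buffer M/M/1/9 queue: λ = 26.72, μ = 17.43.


ρ = 26.72/17.43 = 1.5330
L = ρ[1 − (K+1)ρ^K + Kρ^(K+1)] / [(1−ρ)(1−ρ^(K+1))]
Numerator: 1.5330·(1 − 10·46.757534 + 9·71.678790) = 273.690323
Denominator: (-0.5330)·(-70.678790) = 37.671025
L = 273.690323/37.671025 = 7.2653

Final: 7.2653


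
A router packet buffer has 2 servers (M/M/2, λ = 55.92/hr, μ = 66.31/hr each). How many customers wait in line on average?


a = λ/μ = 0.8433; ρ = a/2 = 0.4217
P₀ = 0.406810
Lq = P₀·a^c·ρ / (c!·(1−ρ)²) = 0.406810·0.71117·0.4217/(2·0.33448)
= 0.18236

Final: 0.18236


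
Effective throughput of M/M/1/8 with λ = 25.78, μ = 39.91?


ρ = 0.6460; P_K = (1−ρ)ρ^8/(1−ρ^9) = 0.010946
λ_eff = λ(1 − P_K) = 25.78·(1 − 0.010946) = 25.78·0.989054 = 25.4978 /hr

Final: 25.4978 /hr


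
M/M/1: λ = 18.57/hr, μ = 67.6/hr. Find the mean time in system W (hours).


W = 1/(μ−λ) = 1/(67.6 − 18.57) = 1/49.03 = 0.02040 hr

Final: 0.02040 hr


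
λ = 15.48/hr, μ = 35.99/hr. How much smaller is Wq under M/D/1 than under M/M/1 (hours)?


ρ = 15.48/35.99 = 0.4301
Wq(M/M/1) = ρ/(μ−λ) = 0.4301/20.51 = 0.02097 hr
Wq(M/D/1) = ρ/(2(μ−λ)) = 0.01049 hr
Savings = 0.02097 − 0.01049 = 0.01049 hr

Final: 0.01049 hr


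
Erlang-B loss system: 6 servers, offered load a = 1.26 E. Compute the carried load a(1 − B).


B(6,1.26) = 0.001577 (Erlang-B)
Carried load = a(1 − B) = 1.26·(1 − 0.001577) = 1.26·0.998423 = 1.2580 E

Final: 1.2580 Erlangs


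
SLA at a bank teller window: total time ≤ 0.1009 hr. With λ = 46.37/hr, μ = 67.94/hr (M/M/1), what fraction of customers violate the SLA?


W ~ Exponential(μ−λ) for M/M/1.
μ − λ = 67.94 − 46.37 = 21.5700
P(W > t) = e^{−(μ−λ)t} = e^{−2.1764} = 0.113448

Final: 0.113448


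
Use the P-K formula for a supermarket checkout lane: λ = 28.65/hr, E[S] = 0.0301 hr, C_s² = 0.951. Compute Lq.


ρ = λ·E[S] = 28.65·0.0301 = 0.8624
Lq = ρ²(1+C_s²)/(2(1−ρ)) = 0.7437·(1+0.951)/(2·0.1376)
= 0.7437·1.9510/0.2753 = 5.27085

Final: 5.27085


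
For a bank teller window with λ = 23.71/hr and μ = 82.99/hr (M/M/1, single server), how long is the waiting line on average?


ρ = 23.71/82.99 = 0.2857
Lq = ρ²/(1−ρ) = 0.08162/0.7143 = 0.1143

Final: 0.1143


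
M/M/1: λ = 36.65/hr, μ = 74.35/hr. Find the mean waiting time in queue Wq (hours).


ρ = 36.65/74.35 = 0.4929
Wq = ρ/(μ−λ) = 0.4929/(74.35 − 36.65) = 0.4929/37.70 = 0.01308 hr

Final: 0.01308 hr


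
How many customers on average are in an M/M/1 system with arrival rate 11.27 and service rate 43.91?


ρ = λ/μ = 11.27/43.91 = 0.2567
L = ρ/(1−ρ) = 0.2567/(1 − 0.2567) = 0.2567/0.7433 = 0.3453

Final: 0.3453


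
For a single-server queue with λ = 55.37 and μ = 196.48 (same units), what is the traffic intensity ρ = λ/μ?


ρ = λ/μ = 55.37/196.48 = 0.2818

Final: 0.2818


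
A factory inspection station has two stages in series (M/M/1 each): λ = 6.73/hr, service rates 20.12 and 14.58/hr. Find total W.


Each node sees arrival rate λ = 6.73/hr (tandem ⇒ throughput preserved).
W₁ = 1/(μ₁−λ) = 1/(20.12−6.73) = 0.07468 hr
W₂ = 1/(μ₂−λ) = 1/(14.58−6.73) = 0.12739 hr
W_total = W₁ + W₂ = 0.07468 + 0.12739 = 0.20207 hr

Final: 0.20207 hr


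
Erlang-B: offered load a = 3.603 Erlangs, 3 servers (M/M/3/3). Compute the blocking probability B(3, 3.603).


B(c,a) = (a^c/c!) / Σ_{k=0}^{c} a^k/k!
a^3/3! = 7.795456
Σ terms (k=0..3): 1.00000 + 3.60300 + 6.49080 + 7.79546 = 18.889261
B = 7.795456/18.889261 = 0.412692

Final: 0.412692


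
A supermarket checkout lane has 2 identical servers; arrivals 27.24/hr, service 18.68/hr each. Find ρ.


ρ = λ/(cμ) = 27.24/(2·18.68) = 27.24/37.36 = 0.7291

Final: 0.7291


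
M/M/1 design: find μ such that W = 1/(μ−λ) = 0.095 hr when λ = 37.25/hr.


W = 1/(μ−λ) ⇒ μ − λ = 1/W = 1/0.095 = 10.5263
μ = λ + 1/W = 37.25 + 10.5263 = 47.7763 per hr

Final: 47.7763 /hr


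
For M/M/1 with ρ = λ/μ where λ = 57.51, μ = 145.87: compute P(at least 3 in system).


ρ = 57.51/145.87 = 0.3943
P(N ≥ n) = ρ^n = 0.3943^3 = 0.061282

Final: 0.061282


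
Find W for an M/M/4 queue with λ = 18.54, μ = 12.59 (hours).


a = 1.4726; ρ = 0.3681; P₀ = 0.227314
Lq = P₀·a^c·ρ/(c!(1−ρ)²) = 0.04107
Wq = Lq/λ = 0.04107/18.54 = 0.002215 hr
W = Wq + 1/μ = 0.002215 + 0.07943 = 0.08164 hr

Final: 0.08164 hr


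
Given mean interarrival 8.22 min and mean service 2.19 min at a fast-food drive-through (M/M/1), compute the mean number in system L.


λ = 60/8.22 = 7.2993 /hr
μ = 60/2.19 = 27.3973 /hr
ρ = λ/μ = 7.2993/27.3973 = 0.2664
L = ρ/(1−ρ) = 0.2664/0.7336 = 0.3632

Final: 0.3632


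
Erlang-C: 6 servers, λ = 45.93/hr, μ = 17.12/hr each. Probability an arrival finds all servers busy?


a = λ/μ = 2.6828; ρ = a/6 = 0.4471
P₀ = 0.067781 (from M/M/c formula)
C(c,a) = [a^c/(c!(1−ρ))]·P₀ = [372.86886/(720·0.5529)]·0.067781
= 0.93671·0.067781 = 0.063492

Final: 0.063492


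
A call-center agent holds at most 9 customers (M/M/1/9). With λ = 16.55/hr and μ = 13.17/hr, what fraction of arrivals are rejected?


ρ = λ/μ = 16.55/13.17 = 1.2566
P_K = (1−ρ)ρ^K/(1−ρ^(K+1)) = (-0.2566·7.814659)/(1 − 9.820243)
= -2.005584/-8.820243 = 0.227384

Final: 0.227384


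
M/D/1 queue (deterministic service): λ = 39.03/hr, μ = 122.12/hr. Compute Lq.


ρ = 39.03/122.12 = 0.3196
M/D/1: Lq = ρ²/(2(1−ρ)) = 0.1021/(2·0.6804) = 0.07506

Final: 0.07506


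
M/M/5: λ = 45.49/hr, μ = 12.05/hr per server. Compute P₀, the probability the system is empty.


a = λ/μ = 45.49/12.05 = 3.7751; ρ = a/c = 0.7550
Σ_{k=0}^{4} a^k/k! (terms k=0..4) = 1.00000 + 3.77510 + 7.12570 + 8.96676 + 8.46261 = 29.33018
Tail: a^5/(5!(1−ρ)) = 766.73352/(120·0.2450) = 26.08158
P₀ = 1/(29.33018 + 26.08158) = 1/55.41176 = 0.018047

Final: 0.018047


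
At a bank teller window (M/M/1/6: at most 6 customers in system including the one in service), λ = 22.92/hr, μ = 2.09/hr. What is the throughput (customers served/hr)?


ρ = 10.9665; P_K = (1−ρ)ρ^6/(1−ρ^7) = 0.908813
λ_eff = λ(1 − P_K) = 22.92·(1 − 0.908813) = 22.92·0.091187 = 2.0900 /hr

Final: 2.0900 /hr


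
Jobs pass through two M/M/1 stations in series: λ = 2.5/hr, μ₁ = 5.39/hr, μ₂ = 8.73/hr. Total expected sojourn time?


Each node sees arrival rate λ = 2.5/hr (tandem ⇒ throughput preserved).
W₁ = 1/(μ₁−λ) = 1/(5.39−2.5) = 0.34602 hr
W₂ = 1/(μ₂−λ) = 1/(8.73−2.5) = 0.16051 hr
W_total = W₁ + W₂ = 0.34602 + 0.16051 = 0.50653 hr

Final: 0.50653 hr


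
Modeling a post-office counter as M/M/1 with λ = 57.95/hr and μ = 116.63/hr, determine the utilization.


ρ = λ/μ = 57.95/116.63 = 0.4969

Final: 0.4969


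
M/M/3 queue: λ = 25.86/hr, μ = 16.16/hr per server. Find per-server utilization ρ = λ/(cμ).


ρ = λ/(cμ) = 25.86/(3·16.16) = 25.86/48.48 = 0.5334

Final: 0.5334


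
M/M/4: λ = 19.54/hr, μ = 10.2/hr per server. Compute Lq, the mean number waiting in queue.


a = λ/μ = 1.9157; ρ = a/4 = 0.4789
P₀ = 0.142873
Lq = P₀·a^c·ρ / (c!·(1−ρ)²) = 0.142873·13.46783·0.4789/(24·0.27152)
= 0.14141

Final: 0.14141


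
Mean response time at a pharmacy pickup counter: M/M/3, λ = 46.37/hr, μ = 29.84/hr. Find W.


a = 1.5540; ρ = 0.5180; P₀ = 0.197674
Lq = P₀·a^c·ρ/(c!(1−ρ)²) = 0.27562
Wq = Lq/λ = 0.27562/46.37 = 0.005944 hr
W = Wq + 1/μ = 0.005944 + 0.03351 = 0.03946 hr

Final: 0.03946 hr


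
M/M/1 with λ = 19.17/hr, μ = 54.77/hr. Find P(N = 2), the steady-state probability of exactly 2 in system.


ρ = 19.17/54.77 = 0.3500
P_n = (1−ρ)·ρ^n = (1 − 0.3500)·0.3500^2 = 0.6500·0.122506 = 0.079628

Final: 0.079628


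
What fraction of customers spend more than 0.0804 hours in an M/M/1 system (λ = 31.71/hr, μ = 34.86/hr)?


W ~ Exponential(μ−λ) for M/M/1.
μ − λ = 34.86 − 31.71 = 3.1500
P(W > t) = e^{−(μ−λ)t} = e^{−0.2533} = 0.776266

Final: 0.776266


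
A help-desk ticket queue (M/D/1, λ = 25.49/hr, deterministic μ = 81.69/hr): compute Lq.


ρ = 25.49/81.69 = 0.3120
M/D/1: Lq = ρ²/(2(1−ρ)) = 0.09736/(2·0.6880) = 0.07076

Final: 0.07076


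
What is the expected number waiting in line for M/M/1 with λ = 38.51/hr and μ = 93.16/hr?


ρ = 38.51/93.16 = 0.4134
Lq = ρ²/(1−ρ) = 0.1709/0.5866 = 0.2913

Final: 0.2913


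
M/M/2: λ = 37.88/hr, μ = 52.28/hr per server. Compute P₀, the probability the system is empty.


a = λ/μ = 37.88/52.28 = 0.7246; ρ = a/c = 0.3623
Σ_{k=0}^{1} a^k/k! (terms k=0..1) = 1.00000 + 0.72456 = 1.72456
Tail: a^2/(2!(1−ρ)) = 0.52499/(2·0.6377) = 0.41161
P₀ = 1/(1.72456 + 0.41161) = 1/2.13617 = 0.468127

Final: 0.468127


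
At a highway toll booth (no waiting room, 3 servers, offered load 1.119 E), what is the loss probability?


B(c,a) = (a^c/c!) / Σ_{k=0}^{c} a^k/k!
a^3/3! = 0.233528
Σ terms (k=0..3): 1.00000 + 1.11900 + 0.62608 + 0.23353 = 2.978609
B = 0.233528/2.978609 = 0.078402

Final: 0.078402


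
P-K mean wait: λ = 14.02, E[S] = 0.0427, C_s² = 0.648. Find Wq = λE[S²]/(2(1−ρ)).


ρ = λ·E[S] = 14.02·0.0427 = 0.5987
E[S²] = E[S]²(1+C_s²) = 0.0427²·(1+0.648) = 0.003005
Wq = λ·E[S²]/(2(1−ρ)) = 14.02·0.003005/(2·0.4013) = 0.05248 hr

Final: 0.05248 hr


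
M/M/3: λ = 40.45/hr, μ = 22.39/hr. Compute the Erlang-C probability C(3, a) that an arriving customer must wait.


a = λ/μ = 1.8066; ρ = a/3 = 0.6022
P₀ = 0.144739 (from M/M/c formula)
C(c,a) = [a^c/(c!(1−ρ))]·P₀ = [5.89649/(6·0.3978)]·0.144739
= 2.47048·0.144739 = 0.357573

Final: 0.357573


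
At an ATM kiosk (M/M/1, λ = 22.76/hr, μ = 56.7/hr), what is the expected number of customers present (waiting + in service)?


ρ = λ/μ = 22.76/56.7 = 0.4014
L = ρ/(1−ρ) = 0.4014/(1 − 0.4014) = 0.4014/0.5986 = 0.6706

Final: 0.6706


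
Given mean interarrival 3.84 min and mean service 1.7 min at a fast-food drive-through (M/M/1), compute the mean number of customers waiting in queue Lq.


λ = 60/3.84 = 15.6250 /hr
μ = 60/1.7 = 35.2941 /hr
ρ = λ/μ = 15.6250/35.2941 = 0.4427
Lq = ρ²/(1−ρ) = 0.1960/0.5573 = 0.3517

Final: 0.3517


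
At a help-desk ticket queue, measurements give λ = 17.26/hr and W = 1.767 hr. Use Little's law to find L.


L = λW = 17.26·1.767 = 30.4984

Final: 30.4984


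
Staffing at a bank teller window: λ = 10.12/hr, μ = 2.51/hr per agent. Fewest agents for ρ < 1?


Stability requires cμ > λ ⇔ c > λ/μ.
λ/μ = 10.12/2.51 = 4.0319
Minimum integer c = ⌊4.0319⌋ + 1 = 5
Check: 5·2.51 = 12.55 > 10.12, while 4·2.51 = 10.04 ≤ 10.12

Final: 5 servers


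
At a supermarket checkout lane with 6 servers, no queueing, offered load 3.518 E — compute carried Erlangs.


B(6,3.518) = 0.083669 (Erlang-B)
Carried load = a(1 − B) = 3.518·(1 − 0.083669) = 3.518·0.916331 = 3.2237 E

Final: 3.2237 Erlangs


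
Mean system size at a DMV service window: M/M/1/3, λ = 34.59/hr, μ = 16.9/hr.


ρ = 34.59/16.9 = 2.0467
L = ρ[1 − (K+1)ρ^K + Kρ^(K+1)] / [(1−ρ)(1−ρ^(K+1))]
Numerator: 2.0467·(1 − 4·8.574160 + 3·17.549123) = 39.606023
Denominator: (-1.0467)·(-16.549123) = 17.322722
L = 39.606023/17.322722 = 2.2864

Final: 2.2864


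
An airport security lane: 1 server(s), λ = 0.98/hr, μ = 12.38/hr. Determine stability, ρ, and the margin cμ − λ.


Total capacity cμ = 1·12.38 = 12.38/hr
ρ = λ/(cμ) = 0.98/12.38 = 0.07916
Stable ⇔ ρ < 1: YES
Spare capacity = cμ − λ = 12.38 − 0.98 = 11.40/hr

Final: ρ = 0.07916; stable; margin = 11.40/hr


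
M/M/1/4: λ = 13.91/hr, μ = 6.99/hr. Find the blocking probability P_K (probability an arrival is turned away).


ρ = λ/μ = 13.91/6.99 = 1.9900
P_K = (1−ρ)ρ^K/(1−ρ^(K+1)) = (-0.9900·15.681941)/(1 − 31.206838)
= -15.524897/-30.206838 = 0.513953

Final: 0.513953


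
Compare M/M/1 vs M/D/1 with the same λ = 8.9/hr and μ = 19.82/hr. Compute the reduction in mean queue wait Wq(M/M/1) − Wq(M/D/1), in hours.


ρ = 8.9/19.82 = 0.4490
Wq(M/M/1) = ρ/(μ−λ) = 0.4490/10.92 = 0.04112 hr
Wq(M/D/1) = ρ/(2(μ−λ)) = 0.02056 hr
Savings = 0.04112 − 0.02056 = 0.02056 hr

Final: 0.02056 hr


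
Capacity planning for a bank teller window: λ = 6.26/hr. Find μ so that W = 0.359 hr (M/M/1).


W = 1/(μ−λ) ⇒ μ − λ = 1/W = 1/0.359 = 2.7855
μ = λ + 1/W = 6.26 + 2.7855 = 9.0455 per hr

Final: 9.0455 /hr


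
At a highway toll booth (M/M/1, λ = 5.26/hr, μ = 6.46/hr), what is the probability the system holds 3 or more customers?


ρ = 5.26/6.46 = 0.8142
P(N ≥ n) = ρ^n = 0.8142^3 = 0.539833

Final: 0.539833


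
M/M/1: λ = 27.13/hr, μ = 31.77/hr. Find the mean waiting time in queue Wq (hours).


ρ = 27.13/31.77 = 0.8540
Wq = ρ/(μ−λ) = 0.8540/(31.77 − 27.13) = 0.8540/4.64 = 0.1840 hr

Final: 0.1840 hr


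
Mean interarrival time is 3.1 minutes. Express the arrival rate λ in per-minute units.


λ = 1/(interarrival time) in consistent units.
1 minute = 1 min, so λ = 1/3.1 = 0.3226 per minute

Final: 0.3226 /min


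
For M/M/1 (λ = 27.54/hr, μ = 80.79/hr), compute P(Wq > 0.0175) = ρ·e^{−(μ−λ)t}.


ρ = 27.54/80.79 = 0.3409
P(Wq > t) = ρ·e^{−(μ−λ)t} = 0.3409·e^{−0.9319}
= 0.3409·0.393815 = 0.134245

Final: 0.134245


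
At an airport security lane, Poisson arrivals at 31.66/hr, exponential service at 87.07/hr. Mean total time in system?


W = 1/(μ−λ) = 1/(87.07 − 31.66) = 1/55.41 = 0.01805 hr

Final: 0.01805 hr


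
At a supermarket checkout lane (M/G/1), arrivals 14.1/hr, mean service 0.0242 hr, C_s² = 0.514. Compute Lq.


ρ = λ·E[S] = 14.1·0.0242 = 0.3412
Lq = ρ²(1+C_s²)/(2(1−ρ)) = 0.1164·(1+0.514)/(2·0.6588)
= 0.1164·1.5140/1.3176 = 0.13379

Final: 0.13379


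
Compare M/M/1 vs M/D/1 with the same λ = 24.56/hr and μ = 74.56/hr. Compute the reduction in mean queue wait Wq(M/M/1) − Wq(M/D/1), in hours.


ρ = 24.56/74.56 = 0.3294
Wq(M/M/1) = ρ/(μ−λ) = 0.3294/50.00 = 0.006588 hr
Wq(M/D/1) = ρ/(2(μ−λ)) = 0.003294 hr
Savings = 0.006588 − 0.003294 = 0.003294 hr

Final: 0.003294 hr


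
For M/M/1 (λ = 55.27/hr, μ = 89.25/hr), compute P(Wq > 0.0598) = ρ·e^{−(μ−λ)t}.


ρ = 55.27/89.25 = 0.6193
P(Wq > t) = ρ·e^{−(μ−λ)t} = 0.6193·e^{−2.0320}
= 0.6193·0.131073 = 0.081170

Final: 0.081170


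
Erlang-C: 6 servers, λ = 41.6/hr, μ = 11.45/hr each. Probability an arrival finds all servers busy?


a = λ/μ = 3.6332; ρ = a/6 = 0.6055
P₀ = 0.025088 (from M/M/c formula)
C(c,a) = [a^c/(c!(1−ρ))]·P₀ = [2299.99591/(720·0.3945)]·0.025088
= 8.09808·0.025088 = 0.203164

Final: 0.203164


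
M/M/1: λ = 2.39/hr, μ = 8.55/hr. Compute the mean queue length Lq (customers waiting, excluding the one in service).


ρ = 2.39/8.55 = 0.2795
Lq = ρ²/(1−ρ) = 0.07814/0.7205 = 0.1085

Final: 0.1085


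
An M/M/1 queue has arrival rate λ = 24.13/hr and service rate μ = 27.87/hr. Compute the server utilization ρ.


ρ = λ/μ = 24.13/27.87 = 0.8658

Final: 0.8658


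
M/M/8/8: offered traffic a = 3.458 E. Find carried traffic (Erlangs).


B(8,3.458) = 0.016117 (Erlang-B)
Carried load = a(1 − B) = 3.458·(1 − 0.016117) = 3.458·0.983883 = 3.4023 E

Final: 3.4023 Erlangs


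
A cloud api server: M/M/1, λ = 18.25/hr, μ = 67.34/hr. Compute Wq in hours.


ρ = 18.25/67.34 = 0.2710
Wq = ρ/(μ−λ) = 0.2710/(67.34 − 18.25) = 0.2710/49.09 = 0.005521 hr

Final: 0.005521 hr


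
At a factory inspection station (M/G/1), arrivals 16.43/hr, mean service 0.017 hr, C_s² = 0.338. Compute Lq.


ρ = λ·E[S] = 16.43·0.017 = 0.2793
Lq = ρ²(1+C_s²)/(2(1−ρ)) = 0.07801·(1+0.338)/(2·0.7207)
= 0.07801·1.3380/1.4414 = 0.07242

Final: 0.07242


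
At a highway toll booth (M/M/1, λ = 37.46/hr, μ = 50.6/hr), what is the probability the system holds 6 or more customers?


ρ = 37.46/50.6 = 0.7403
P(N ≥ n) = ρ^n = 0.7403^6 = 0.164628

Final: 0.164628


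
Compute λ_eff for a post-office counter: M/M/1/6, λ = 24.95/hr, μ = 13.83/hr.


ρ = 1.8040; P_K = (1−ρ)ρ^6/(1−ρ^7) = 0.452975
λ_eff = λ(1 − P_K) = 24.95·(1 − 0.452975) = 24.95·0.547025 = 13.6483 /hr

Final: 13.6483 /hr


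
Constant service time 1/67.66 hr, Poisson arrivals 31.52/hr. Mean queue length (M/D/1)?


ρ = 31.52/67.66 = 0.4659
M/D/1: Lq = ρ²/(2(1−ρ)) = 0.2170/(2·0.5341) = 0.20315

Final: 0.20315


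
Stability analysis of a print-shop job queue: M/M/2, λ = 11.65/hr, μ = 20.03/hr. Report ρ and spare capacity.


Total capacity cμ = 2·20.03 = 40.06/hr
ρ = λ/(cμ) = 11.65/40.06 = 0.2908
Stable ⇔ ρ < 1: YES
Spare capacity = cμ − λ = 40.06 − 11.65 = 28.41/hr

Final: ρ = 0.2908; stable; margin = 28.41/hr


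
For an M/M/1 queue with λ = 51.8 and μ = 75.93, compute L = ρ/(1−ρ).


ρ = λ/μ = 51.8/75.93 = 0.6822
L = ρ/(1−ρ) = 0.6822/(1 − 0.6822) = 0.6822/0.3178 = 2.1467

Final: 2.1467


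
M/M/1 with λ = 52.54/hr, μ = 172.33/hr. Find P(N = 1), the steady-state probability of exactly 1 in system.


ρ = 52.54/172.33 = 0.3049
P_n = (1−ρ)·ρ^n = (1 − 0.3049)·0.3049^1 = 0.6951·0.304880 = 0.211928

Final: 0.211928


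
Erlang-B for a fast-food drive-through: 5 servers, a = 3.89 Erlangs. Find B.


B(c,a) = (a^c/c!) / Σ_{k=0}^{c} a^k/k!
a^5/5! = 7.422783
Σ terms (k=0..5): 1.00000 + 3.89000 + 7.56605 + 9.81064 + 9.54085 + 7.42278 = 39.230330
B = 7.422783/39.230330 = 0.189210

Final: 0.189210


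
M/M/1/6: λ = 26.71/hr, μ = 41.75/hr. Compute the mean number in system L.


ρ = 26.71/41.75 = 0.6398
L = ρ[1 − (K+1)ρ^K + Kρ^(K+1)] / [(1−ρ)(1−ρ^(K+1))]
Numerator: 0.6398·(1 − 7·0.068565 + 6·0.043865) = 0.501083
Denominator: (0.3602)·(0.956135) = 0.344437
L = 0.501083/0.344437 = 1.4548

Final: 1.4548


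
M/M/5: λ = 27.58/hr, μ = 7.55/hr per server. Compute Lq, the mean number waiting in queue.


a = λ/μ = 3.6530; ρ = a/5 = 0.7306
P₀ = 0.021281
Lq = P₀·a^c·ρ / (c!·(1−ρ)²) = 0.021281·650.48390·0.7306/(120·0.07258)
= 1.16123

Final: 1.16123


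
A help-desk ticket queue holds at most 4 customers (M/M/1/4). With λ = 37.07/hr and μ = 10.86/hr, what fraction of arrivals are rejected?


ρ = λ/μ = 37.07/10.86 = 3.4134
P_K = (1−ρ)ρ^K/(1−ρ^(K+1)) = (-2.4134·135.759754)/(1 − 463.408296)
= -327.648541/-462.408296 = 0.708570

Final: 0.708570


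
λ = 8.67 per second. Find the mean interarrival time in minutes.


Mean interarrival time = 1/λ = 1/8.67 second = 0.11534 second
In minutes: 0.11534 × 0.0166667 = 0.001922 min

Final: 0.001922 min


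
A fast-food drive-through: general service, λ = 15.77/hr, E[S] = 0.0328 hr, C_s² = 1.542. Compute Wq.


ρ = λ·E[S] = 15.77·0.0328 = 0.5173
E[S²] = E[S]²(1+C_s²) = 0.0328²·(1+1.542) = 0.002735
Wq = λ·E[S²]/(2(1−ρ)) = 15.77·0.002735/(2·0.4827) = 0.04467 hr

Final: 0.04467 hr


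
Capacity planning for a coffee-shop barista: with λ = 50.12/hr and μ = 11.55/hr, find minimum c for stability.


Stability requires cμ > λ ⇔ c > λ/μ.
λ/μ = 50.12/11.55 = 4.3394
Minimum integer c = ⌊4.3394⌋ + 1 = 5
Check: 5·11.55 = 57.75 > 50.12, while 4·11.55 = 46.20 ≤ 50.12

Final: 5 servers


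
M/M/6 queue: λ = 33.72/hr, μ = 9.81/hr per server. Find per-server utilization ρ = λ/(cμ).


ρ = λ/(cμ) = 33.72/(6·9.81) = 33.72/58.86 = 0.5729

Final: 0.5729


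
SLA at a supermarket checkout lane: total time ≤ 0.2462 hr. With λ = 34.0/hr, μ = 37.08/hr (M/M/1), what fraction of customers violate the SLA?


W ~ Exponential(μ−λ) for M/M/1.
μ − λ = 37.08 − 34.0 = 3.0800
P(W > t) = e^{−(μ−λ)t} = e^{−0.7583} = 0.468464

Final: 0.468464


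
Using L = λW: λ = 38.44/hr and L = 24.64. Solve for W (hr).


W = L/λ = 24.64/38.44 = 0.6410 hr

Final: 0.6410 hr


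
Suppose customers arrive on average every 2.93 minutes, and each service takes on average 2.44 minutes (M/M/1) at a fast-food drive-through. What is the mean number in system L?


λ = 60/2.93 = 20.4778 /hr
μ = 60/2.44 = 24.5902 /hr
ρ = λ/μ = 20.4778/24.5902 = 0.8328
L = ρ/(1−ρ) = 0.8328/0.1672 = 4.9796

Final: 4.9796


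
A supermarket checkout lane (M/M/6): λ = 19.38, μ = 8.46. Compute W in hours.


a = 2.2908; ρ = 0.3818; P₀ = 0.100848
Lq = P₀·a^c·ρ/(c!(1−ρ)²) = 0.02022
Wq = Lq/λ = 0.02022/19.38 = 0.001043 hr
W = Wq + 1/μ = 0.001043 + 0.11820 = 0.11925 hr

Final: 0.11925 hr


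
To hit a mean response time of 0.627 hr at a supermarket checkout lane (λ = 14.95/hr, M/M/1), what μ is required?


W = 1/(μ−λ) ⇒ μ − λ = 1/W = 1/0.627 = 1.5949
μ = λ + 1/W = 14.95 + 1.5949 = 16.5449 per hr

Final: 16.5449 /hr


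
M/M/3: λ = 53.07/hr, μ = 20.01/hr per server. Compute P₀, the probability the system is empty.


a = λ/μ = 53.07/20.01 = 2.6522; ρ = a/c = 0.8841
Σ_{k=0}^{2} a^k/k! (terms k=0..2) = 1.00000 + 2.65217 + 3.51701 = 7.16919
Tail: a^3/(3!(1−ρ)) = 18.65546/(6·0.1159) = 26.81723
P₀ = 1/(7.16919 + 26.81723) = 1/33.98641 = 0.029424

Final: 0.029424


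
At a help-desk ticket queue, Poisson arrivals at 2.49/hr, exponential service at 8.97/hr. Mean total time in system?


W = 1/(μ−λ) = 1/(8.97 − 2.49) = 1/6.48 = 0.1543 hr

Final: 0.1543 hr


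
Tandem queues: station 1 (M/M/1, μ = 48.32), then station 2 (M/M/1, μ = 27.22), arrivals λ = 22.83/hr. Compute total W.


Each node sees arrival rate λ = 22.83/hr (tandem ⇒ throughput preserved).
W₁ = 1/(μ₁−λ) = 1/(48.32−22.83) = 0.03923 hr
W₂ = 1/(μ₂−λ) = 1/(27.22−22.83) = 0.22779 hr
W_total = W₁ + W₂ = 0.03923 + 0.22779 = 0.26702 hr

Final: 0.26702 hr


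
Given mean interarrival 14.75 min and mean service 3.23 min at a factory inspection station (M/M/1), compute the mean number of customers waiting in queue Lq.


λ = 60/14.75 = 4.0678 /hr
μ = 60/3.23 = 18.5759 /hr
ρ = λ/μ = 4.0678/18.5759 = 0.2190
Lq = ρ²/(1−ρ) = 0.04795/0.7810 = 0.06140

Final: 0.06140


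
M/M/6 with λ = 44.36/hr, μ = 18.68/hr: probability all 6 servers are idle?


a = λ/μ = 44.36/18.68 = 2.3747; ρ = a/c = 0.3958
Σ_{k=0}^{5} a^k/k! (terms k=0..5) = 1.00000 + 2.37473 + 2.81968 + 2.23199 + 1.32510 + 0.62935 = 10.38085
Tail: a^6/(6!(1−ρ)) = 179.34447/(720·0.6042) = 0.41226
P₀ = 1/(10.38085 + 0.41226) = 1/10.79310 = 0.092652

Final: 0.092652


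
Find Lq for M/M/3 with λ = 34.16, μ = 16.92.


a = λ/μ = 2.0189; ρ = a/3 = 0.6730
P₀ = 0.108099
Lq = P₀·a^c·ρ / (c!·(1−ρ)²) = 0.108099·8.22910·0.6730/(6·0.10695)
= 0.93292

Final: 0.93292
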